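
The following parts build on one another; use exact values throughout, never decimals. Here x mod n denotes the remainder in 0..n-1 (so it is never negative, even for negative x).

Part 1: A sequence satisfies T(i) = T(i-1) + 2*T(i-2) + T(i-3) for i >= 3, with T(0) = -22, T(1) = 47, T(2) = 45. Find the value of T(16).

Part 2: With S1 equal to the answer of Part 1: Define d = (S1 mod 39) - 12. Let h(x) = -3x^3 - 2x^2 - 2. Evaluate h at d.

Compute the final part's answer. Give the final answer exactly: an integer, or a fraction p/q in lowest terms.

-37561

Part 1: T(3) = 1*(45) + 2*(47) + 1*(-22) = 117; iterating: T(3)=117, T(4)=254, T(5)=533, T(6)=1158, T(7)=2478, T(8)=5327, T(9)=11441, T(10)=24573, T(11)=52782, T(12)=113369, T(13)=243506, T(14)=523026, T(15)=1123407, T(16)=2412965; answer 2412965
Part 2: S1 = 2412965; d = 23; -3*(23)^3 - 2*(23)^2 - 2 = (-36501) + (-1058) + (-2) = -37561; answer -37561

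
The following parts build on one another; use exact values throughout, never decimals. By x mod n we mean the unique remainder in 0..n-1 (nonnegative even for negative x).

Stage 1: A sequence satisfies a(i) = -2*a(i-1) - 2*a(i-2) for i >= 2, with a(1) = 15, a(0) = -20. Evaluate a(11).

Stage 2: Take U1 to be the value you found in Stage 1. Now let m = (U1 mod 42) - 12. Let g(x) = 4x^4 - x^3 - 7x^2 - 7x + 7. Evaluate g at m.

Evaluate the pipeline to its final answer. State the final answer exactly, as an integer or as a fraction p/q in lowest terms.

2430995

Stage 1: a(2) = -2*(15) - 2*(-20) = 10; iterating: a(2)=10, a(3)=-50, a(4)=80, a(5)=-60, a(6)=-40, a(7)=200, a(8)=-320, a(9)=240, a(10)=160, a(11)=-800; answer -800
Stage 2: U1 = -800; m = 28; 4*(28)^4 - 1*(28)^3 - 7*(28)^2 - 7*(28)^1 + 7 = (2458624) + (-21952) + (-5488) + (-196) + (7) = 2430995; answer 2430995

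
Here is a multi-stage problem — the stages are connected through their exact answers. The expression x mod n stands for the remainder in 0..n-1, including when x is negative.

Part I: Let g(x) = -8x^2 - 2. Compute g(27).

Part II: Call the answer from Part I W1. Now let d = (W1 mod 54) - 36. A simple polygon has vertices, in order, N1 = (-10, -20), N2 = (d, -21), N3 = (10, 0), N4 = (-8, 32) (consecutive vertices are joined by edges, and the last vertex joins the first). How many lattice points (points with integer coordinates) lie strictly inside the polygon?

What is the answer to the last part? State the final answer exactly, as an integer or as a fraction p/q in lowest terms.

767

Part I: -8*(27)^2 - 2 = (-5832) + (-2) = -5834; answer -5834
Part II: W1 = -5834; d = 16; cross terms: (-10*-21 - 16*-20)=530, (16*0 - 10*-21)=210, (10*32 - -8*0)=320, (-8*-20 - -10*32)=480; twice the area = |1540| = 1540; area = 770; boundary points = 1 + 3 + 2 + 2 = 8; strictly interior points = area - boundary/2 + 1 = 767; answer 767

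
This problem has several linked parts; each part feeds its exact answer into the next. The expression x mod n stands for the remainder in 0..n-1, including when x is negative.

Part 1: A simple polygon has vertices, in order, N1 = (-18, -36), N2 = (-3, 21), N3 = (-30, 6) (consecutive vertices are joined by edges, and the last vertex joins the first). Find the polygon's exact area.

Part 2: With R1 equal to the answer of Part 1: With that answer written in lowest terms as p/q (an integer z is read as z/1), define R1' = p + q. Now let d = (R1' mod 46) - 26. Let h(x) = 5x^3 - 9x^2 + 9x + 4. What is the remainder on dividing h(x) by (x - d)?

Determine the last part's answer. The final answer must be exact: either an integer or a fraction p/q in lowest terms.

-10040

Part 1: cross terms: (-18*21 - -3*-36)=-486, (-3*6 - -30*21)=612, (-30*-36 - -18*6)=1188; twice the area = |1314| = 1314; area = 657; answer 657
Part 2: R1 = 657; threaded value p + q = 658; d = -12; remainder = value at the root: 5*(-12)^3 - 9*(-12)^2 + 9*(-12)^1 + 4 = (-8640) + (-1296) + (-108) + (4) = -10040; answer -10040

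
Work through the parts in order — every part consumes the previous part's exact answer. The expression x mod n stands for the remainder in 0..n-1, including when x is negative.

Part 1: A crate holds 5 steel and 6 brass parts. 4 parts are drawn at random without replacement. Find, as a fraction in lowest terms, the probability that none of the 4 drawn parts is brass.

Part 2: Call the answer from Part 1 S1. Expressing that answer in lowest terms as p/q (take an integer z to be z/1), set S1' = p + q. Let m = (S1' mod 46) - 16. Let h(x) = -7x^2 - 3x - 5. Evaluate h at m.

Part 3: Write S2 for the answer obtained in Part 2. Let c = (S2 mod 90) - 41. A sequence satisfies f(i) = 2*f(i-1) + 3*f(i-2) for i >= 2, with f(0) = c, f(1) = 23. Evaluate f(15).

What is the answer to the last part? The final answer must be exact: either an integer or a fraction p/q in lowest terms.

204471905

Part 1: total draws C(11,4) = 330; favorable C(5,4) = 5; P = 1/66; answer 1/66
Part 2: S1 = 1/66; threaded value p + q = 67; m = 5; -7*(5)^2 - 3*(5)^1 - 5 = (-175) + (-15) + (-5) = -195; answer -195
Part 3: S2 = -195; c = 34; f(2) = 2*(23) + 3*(34) = 148; iterating: f(2)=148, f(3)=365, f(4)=1174, f(5)=3443, f(6)=10408, f(7)=31145, f(8)=93514, f(9)=280463, f(10)=841468, f(11)=2524325, f(12)=7573054, f(13)=22719083, f(14)=68157328, f(15)=204471905; answer 204471905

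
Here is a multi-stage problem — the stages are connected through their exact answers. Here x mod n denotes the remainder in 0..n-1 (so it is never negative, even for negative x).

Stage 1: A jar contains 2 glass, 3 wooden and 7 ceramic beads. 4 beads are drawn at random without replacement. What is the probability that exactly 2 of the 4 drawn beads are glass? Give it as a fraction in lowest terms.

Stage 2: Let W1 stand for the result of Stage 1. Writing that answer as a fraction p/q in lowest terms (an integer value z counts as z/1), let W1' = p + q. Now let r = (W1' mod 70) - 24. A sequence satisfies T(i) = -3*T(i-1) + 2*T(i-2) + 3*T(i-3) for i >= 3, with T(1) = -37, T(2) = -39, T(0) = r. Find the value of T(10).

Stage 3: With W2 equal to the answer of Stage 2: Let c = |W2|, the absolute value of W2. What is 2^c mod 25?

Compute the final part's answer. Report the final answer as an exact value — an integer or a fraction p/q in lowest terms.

17

Stage 1: total draws C(12,4) = 495; favorable C(2,2)*C(10,2) = 45; P = 1/11; answer 1/11
Stage 2: W1 = 1/11; threaded value p + q = 12; r = -12; T(3) = -3*(-39) + 2*(-37) + 3*(-12) = 7; iterating: T(3)=7, T(4)=-210, T(5)=527, T(6)=-1980, T(7)=6364, T(8)=-21471, T(9)=71201, T(10)=-237453; answer -237453
Stage 3: W2 = -237453; c = 237453; squarings mod 25: 2^1=2, 2^2=4, 2^4=16, 2^8=6, 2^16=11, 2^32=21, 2^64=16, 2^128=6, 2^256=11, 2^512=21, 2^1024=16, 2^2048=6, 2^4096=11, 2^8192=21, 2^16384=16, 2^32768=6, 2^65536=11, 2^131072=21; 2^237453 = 2^1 * 2^4 * 2^8 * 2^128 * 2^256 * 2^512 * 2^1024 * 2^2048 * 2^4096 * 2^32768 * 2^65536 * 2^131072 = 17 (mod 25); answer 17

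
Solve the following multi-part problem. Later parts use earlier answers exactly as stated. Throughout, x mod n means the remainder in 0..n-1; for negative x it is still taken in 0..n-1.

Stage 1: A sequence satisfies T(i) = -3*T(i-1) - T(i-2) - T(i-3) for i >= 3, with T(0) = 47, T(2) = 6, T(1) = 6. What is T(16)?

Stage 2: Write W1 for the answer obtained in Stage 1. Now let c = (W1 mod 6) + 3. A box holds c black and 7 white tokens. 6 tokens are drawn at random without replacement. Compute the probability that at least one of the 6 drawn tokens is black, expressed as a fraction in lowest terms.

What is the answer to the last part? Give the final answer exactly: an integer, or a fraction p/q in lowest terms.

Stage 1: T(3) = -3*(6) - 1*(6) - 1*(47) = -71; iterating: T(3)=-71, T(4)=201, T(5)=-538, T(6)=1484, T(7)=-4115, T(8)=11399, T(9)=-31566, T(10)=87414, T(11)=-242075, T(12)=670377, T(13)=-1856470, T(14)=5141108, T(15)=-14237231, T(16)=39427055; answer 39427055
Stage 2: W1 = 39427055; c = 8; total draws C(15,6) = 5005; complement C(7,6) = 7; favorable 5005 - 7 = 4998; P = 714/715; answer 714/715

714/715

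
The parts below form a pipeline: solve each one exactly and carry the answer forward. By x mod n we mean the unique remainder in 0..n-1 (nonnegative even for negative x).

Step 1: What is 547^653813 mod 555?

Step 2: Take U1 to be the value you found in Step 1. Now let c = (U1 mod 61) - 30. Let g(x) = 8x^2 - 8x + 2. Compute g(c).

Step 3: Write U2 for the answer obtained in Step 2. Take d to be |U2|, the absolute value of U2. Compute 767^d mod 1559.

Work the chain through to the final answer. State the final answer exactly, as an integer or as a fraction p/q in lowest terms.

536

Step 1: squarings mod 555: 547^1=547, 547^2=64, 547^4=211, 547^8=121, 547^16=211, 547^32=121, 547^64=211, 547^128=121, 547^256=211, 547^512=121, 547^1024=211, 547^2048=121, 547^4096=211, 547^8192=121, 547^16384=211, 547^32768=121, 547^65536=211, 547^131072=121, 547^262144=211, 547^524288=121; 547^653813 = 547^1 * 547^4 * 547^16 * 547^32 * 547^64 * 547^128 * 547^256 * 547^2048 * 547^4096 * 547^8192 * 547^16384 * 547^32768 * 547^65536 * 547^524288 = 532 (mod 555); answer 532
Step 2: U1 = 532; c = 14; 8*(14)^2 - 8*(14)^1 + 2 = (1568) + (-112) + (2) = 1458; answer 1458
Step 3: U2 = 1458; d = 1458; squarings mod 1559: 767^1=767, 767^2=546, 767^4=347, 767^8=366, 767^16=1441, 767^32=1452, 767^64=536, 767^128=440, 767^256=284, 767^512=1147, 767^1024=1372; 767^1458 = 767^2 * 767^16 * 767^32 * 767^128 * 767^256 * 767^1024 = 536 (mod 1559); answer 536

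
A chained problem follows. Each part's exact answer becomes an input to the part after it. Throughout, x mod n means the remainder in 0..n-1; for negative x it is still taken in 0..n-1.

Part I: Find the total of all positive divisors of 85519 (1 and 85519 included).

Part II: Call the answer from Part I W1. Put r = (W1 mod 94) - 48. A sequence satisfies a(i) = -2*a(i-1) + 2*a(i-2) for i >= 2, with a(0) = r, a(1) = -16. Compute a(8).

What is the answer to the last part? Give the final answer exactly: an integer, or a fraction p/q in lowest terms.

Part I: 85519 = 7 * 19 * 643; sigma = (1 + 7) * (1 + 19) * (1 + 643) = 8 * 20 * 644 = 103040; answer 103040
Part II: W1 = 103040; r = -32; a(2) = -2*(-16) + 2*(-32) = -32; iterating: a(2)=-32, a(3)=32, a(4)=-128, a(5)=320, a(6)=-896, a(7)=2432, a(8)=-6656; answer -6656

-6656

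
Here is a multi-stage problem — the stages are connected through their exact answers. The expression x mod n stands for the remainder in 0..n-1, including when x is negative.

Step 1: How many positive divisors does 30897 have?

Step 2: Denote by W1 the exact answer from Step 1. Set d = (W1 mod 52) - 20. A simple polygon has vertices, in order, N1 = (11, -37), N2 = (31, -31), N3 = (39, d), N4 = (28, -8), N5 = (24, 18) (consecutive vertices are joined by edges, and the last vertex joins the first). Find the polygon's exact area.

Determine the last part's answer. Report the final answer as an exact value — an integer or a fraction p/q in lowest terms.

1271/2

Step 1: 30897 = 3^2 * 3433; number of divisors = (2+1) * (1+1) = 6; answer 6
Step 2: W1 = 6; d = -14; cross terms: (11*-31 - 31*-37)=806, (31*-14 - 39*-31)=775, (39*-8 - 28*-14)=80, (28*18 - 24*-8)=696, (24*-37 - 11*18)=-1086; twice the area = |1271| = 1271; area = 1271/2; answer 1271/2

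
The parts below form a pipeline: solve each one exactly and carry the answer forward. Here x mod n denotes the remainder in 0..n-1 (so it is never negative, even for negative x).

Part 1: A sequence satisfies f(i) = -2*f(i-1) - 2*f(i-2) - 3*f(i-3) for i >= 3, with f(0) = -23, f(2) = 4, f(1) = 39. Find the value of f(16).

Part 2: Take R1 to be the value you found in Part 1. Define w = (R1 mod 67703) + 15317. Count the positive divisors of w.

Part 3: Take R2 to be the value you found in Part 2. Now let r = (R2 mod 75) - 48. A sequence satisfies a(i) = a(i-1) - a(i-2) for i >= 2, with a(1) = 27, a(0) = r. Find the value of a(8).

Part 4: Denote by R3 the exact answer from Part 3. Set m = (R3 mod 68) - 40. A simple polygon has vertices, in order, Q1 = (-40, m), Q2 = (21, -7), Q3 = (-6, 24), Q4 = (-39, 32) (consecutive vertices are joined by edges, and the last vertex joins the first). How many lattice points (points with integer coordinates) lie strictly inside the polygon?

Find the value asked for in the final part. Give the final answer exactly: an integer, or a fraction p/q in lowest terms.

812

Part 1: f(3) = -2*(4) - 2*(39) - 3*(-23) = -17; iterating: f(3)=-17, f(4)=-91, f(5)=204, f(6)=-175, f(7)=215, f(8)=-692, f(9)=1479, f(10)=-2219, f(11)=3556, f(12)=-7111, f(13)=13767, f(14)=-23980, f(15)=41759, f(16)=-76859; answer -76859
Part 2: R1 = -76859; w = 73864; 73864 = 2^3 * 7 * 1319; number of divisors = (3+1) * (1+1) * (1+1) = 16; answer 16
Part 3: R2 = 16; r = -32; a(2) = 1*(27) - 1*(-32) = 59; iterating: a(2)=59, a(3)=32, a(4)=-27, a(5)=-59, a(6)=-32, a(7)=27, a(8)=59; answer 59
Part 4: R3 = 59; m = 19; cross terms: (-40*-7 - 21*19)=-119, (21*24 - -6*-7)=462, (-6*32 - -39*24)=744, (-39*19 - -40*32)=539; twice the area = |1626| = 1626; area = 813; boundary points = 1 + 1 + 1 + 1 = 4; strictly interior points = area - boundary/2 + 1 = 812; answer 812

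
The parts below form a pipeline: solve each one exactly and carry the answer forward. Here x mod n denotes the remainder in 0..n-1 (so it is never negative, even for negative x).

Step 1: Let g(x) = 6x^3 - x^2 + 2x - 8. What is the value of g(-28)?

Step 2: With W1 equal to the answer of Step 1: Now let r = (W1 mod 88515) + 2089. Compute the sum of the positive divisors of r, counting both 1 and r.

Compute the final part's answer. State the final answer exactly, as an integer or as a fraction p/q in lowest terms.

Step 1: 6*(-28)^3 - 1*(-28)^2 + 2*(-28)^1 - 8 = (-131712) + (-784) + (-56) + (-8) = -132560; answer -132560
Step 2: W1 = -132560; r = 46559; 46559 is prime, so its only divisors are 1 and 46559; sigma = 1 + 46559 = 46560; answer 46560

46560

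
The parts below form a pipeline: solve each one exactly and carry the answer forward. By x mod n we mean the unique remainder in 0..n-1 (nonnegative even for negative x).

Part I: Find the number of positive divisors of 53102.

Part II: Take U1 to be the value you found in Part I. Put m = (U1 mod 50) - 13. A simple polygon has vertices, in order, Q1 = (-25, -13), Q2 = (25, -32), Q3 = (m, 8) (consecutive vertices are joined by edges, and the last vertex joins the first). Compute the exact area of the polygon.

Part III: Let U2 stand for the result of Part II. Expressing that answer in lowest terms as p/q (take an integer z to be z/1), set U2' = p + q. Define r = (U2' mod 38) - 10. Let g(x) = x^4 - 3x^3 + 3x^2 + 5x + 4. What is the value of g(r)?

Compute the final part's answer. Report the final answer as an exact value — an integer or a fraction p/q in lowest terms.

Part I: 53102 = 2 * 7 * 3793; number of divisors = (1+1) * (1+1) * (1+1) = 8; answer 8
Part II: U1 = 8; m = -5; cross terms: (-25*-32 - 25*-13)=1125, (25*8 - -5*-32)=40, (-5*-13 - -25*8)=265; twice the area = |1430| = 1430; area = 715; answer 715
Part III: U2 = 715; threaded value p + q = 716; r = 22; 1*(22)^4 - 3*(22)^3 + 3*(22)^2 + 5*(22)^1 + 4 = (234256) + (-31944) + (1452) + (110) + (4) = 203878; answer 203878

203878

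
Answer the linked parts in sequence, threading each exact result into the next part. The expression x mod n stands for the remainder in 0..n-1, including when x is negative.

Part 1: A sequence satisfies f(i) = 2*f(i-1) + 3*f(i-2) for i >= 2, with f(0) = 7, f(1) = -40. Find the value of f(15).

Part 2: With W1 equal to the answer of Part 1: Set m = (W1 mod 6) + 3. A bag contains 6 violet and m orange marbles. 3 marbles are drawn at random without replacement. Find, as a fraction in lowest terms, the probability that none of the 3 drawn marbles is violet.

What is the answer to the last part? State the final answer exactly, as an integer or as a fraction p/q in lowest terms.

2/33

Part 1: f(2) = 2*(-40) + 3*(7) = -59; iterating: f(2)=-59, f(3)=-238, f(4)=-653, f(5)=-2020, f(6)=-5999, f(7)=-18058, f(8)=-54113, f(9)=-162400, f(10)=-487139, f(11)=-1461478, f(12)=-4384373, f(13)=-13153180, f(14)=-39459479, f(15)=-118378498; answer -118378498
Part 2: W1 = -118378498; m = 5; total draws C(11,3) = 165; favorable C(5,3) = 10; P = 2/33; answer 2/33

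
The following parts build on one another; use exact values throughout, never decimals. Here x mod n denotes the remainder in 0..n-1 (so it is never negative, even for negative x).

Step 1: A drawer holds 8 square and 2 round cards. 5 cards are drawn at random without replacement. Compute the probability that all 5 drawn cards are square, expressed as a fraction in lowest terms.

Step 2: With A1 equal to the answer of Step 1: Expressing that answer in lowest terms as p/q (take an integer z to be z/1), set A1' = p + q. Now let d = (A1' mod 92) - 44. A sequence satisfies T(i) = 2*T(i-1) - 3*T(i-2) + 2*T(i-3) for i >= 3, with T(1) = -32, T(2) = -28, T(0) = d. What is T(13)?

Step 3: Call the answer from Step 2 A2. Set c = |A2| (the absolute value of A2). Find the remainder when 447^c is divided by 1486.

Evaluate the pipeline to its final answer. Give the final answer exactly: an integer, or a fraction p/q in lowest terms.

1255

Step 1: total draws C(10,5) = 252; favorable C(8,5) = 56; P = 2/9; answer 2/9
Step 2: A1 = 2/9; threaded value p + q = 11; d = -33; T(3) = 2*(-28) - 3*(-32) + 2*(-33) = -26; iterating: T(3)=-26, T(4)=-32, T(5)=-42, T(6)=-40, T(7)=-18, T(8)=0, T(9)=-26, T(10)=-88, T(11)=-98, T(12)=16, T(13)=150; answer 150
Step 3: A2 = 150; c = 150; squarings mod 1486: 447^1=447, 447^2=685, 447^4=1135, 447^8=1349, 447^16=937, 447^32=1229, 447^64=665, 447^128=883; 447^150 = 447^2 * 447^4 * 447^16 * 447^128 = 1255 (mod 1486); answer 1255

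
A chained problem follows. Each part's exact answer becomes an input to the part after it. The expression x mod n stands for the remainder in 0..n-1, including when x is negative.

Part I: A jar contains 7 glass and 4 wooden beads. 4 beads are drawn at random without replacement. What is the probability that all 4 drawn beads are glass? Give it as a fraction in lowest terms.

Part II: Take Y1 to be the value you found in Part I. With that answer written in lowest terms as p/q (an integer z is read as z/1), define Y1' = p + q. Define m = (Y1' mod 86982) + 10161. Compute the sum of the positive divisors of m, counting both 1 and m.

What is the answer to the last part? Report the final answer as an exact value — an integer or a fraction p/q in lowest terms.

Part I: total draws C(11,4) = 330; favorable C(7,4) = 35; P = 7/66; answer 7/66
Part II: Y1 = 7/66; threaded value p + q = 73; m = 10234; 10234 = 2 * 7 * 17 * 43; sigma = (1 + 2) * (1 + 7) * (1 + 17) * (1 + 43) = 3 * 8 * 18 * 44 = 19008; answer 19008

19008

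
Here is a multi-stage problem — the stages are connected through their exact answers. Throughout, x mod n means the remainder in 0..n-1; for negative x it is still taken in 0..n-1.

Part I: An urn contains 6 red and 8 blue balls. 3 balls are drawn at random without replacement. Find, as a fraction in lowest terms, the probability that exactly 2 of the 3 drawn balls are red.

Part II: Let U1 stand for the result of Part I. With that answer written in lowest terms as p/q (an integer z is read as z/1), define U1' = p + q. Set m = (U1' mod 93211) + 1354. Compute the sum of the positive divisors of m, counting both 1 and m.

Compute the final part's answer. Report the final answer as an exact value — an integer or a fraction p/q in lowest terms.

Part I: total draws C(14,3) = 364; favorable C(6,2)*C(8,1) = 120; P = 30/91; answer 30/91
Part II: U1 = 30/91; threaded value p + q = 121; m = 1475; 1475 = 5^2 * 59; sigma = (1 + 5 + 25) * (1 + 59) = 31 * 60 = 1860; answer 1860

1860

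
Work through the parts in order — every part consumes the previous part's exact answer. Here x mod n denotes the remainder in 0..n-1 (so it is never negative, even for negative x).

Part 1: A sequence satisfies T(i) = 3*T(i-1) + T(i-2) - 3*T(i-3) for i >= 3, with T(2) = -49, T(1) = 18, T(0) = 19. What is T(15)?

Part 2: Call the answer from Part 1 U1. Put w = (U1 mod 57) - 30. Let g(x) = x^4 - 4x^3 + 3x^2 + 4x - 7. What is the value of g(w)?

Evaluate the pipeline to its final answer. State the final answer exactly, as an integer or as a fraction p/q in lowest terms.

197

Part 1: T(3) = 3*(-49) + 1*(18) - 3*(19) = -186; iterating: T(3)=-186, T(4)=-661, T(5)=-2022, T(6)=-6169, T(7)=-18546, T(8)=-55741, T(9)=-167262, T(10)=-501889, T(11)=-1505706, T(12)=-4517221, T(13)=-13551702, T(14)=-40655209, T(15)=-121965666; answer -121965666
Part 2: U1 = -121965666; w = -3; 1*(-3)^4 - 4*(-3)^3 + 3*(-3)^2 + 4*(-3)^1 - 7 = (81) + (108) + (27) + (-12) + (-7) = 197; answer 197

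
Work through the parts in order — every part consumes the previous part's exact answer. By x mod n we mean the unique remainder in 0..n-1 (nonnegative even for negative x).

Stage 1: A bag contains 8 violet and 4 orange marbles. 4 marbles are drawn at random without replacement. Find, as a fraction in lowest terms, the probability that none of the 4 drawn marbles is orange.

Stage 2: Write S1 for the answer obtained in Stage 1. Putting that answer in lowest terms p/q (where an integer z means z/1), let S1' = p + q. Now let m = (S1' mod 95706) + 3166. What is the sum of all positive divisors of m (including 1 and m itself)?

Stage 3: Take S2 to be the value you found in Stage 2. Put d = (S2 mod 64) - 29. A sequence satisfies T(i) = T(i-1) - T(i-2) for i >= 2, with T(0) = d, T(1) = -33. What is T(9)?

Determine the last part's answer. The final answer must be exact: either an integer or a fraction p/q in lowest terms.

Stage 1: total draws C(12,4) = 495; favorable C(8,4) = 70; P = 14/99; answer 14/99
Stage 2: S1 = 14/99; threaded value p + q = 113; m = 3279; 3279 = 3 * 1093; sigma = (1 + 3) * (1 + 1093) = 4 * 1094 = 4376; answer 4376
Stage 3: S2 = 4376; d = -5; T(2) = 1*(-33) - 1*(-5) = -28; iterating: T(2)=-28, T(3)=5, T(4)=33, T(5)=28, T(6)=-5, T(7)=-33, T(8)=-28, T(9)=5; answer 5

5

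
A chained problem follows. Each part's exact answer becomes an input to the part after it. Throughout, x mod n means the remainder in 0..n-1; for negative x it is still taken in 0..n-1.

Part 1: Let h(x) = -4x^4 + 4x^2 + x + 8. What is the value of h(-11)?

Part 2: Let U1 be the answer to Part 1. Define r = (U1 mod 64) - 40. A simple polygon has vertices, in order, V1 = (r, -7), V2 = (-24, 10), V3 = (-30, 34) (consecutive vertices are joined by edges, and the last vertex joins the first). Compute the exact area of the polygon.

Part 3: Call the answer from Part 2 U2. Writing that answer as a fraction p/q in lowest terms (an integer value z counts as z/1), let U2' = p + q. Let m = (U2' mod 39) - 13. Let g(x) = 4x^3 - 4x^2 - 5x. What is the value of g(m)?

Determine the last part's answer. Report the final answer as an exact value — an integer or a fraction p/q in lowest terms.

Part 1: -4*(-11)^4 + 4*(-11)^2 + 1*(-11)^1 + 8 = (-58564) + (484) + (-11) + (8) = -58083; answer -58083
Part 2: U1 = -58083; r = -11; cross terms: (-11*10 - -24*-7)=-278, (-24*34 - -30*10)=-516, (-30*-7 - -11*34)=584; twice the area = |-210| = 210; area = 105; answer 105
Part 3: U2 = 105; threaded value p + q = 106; m = 15; 4*(15)^3 - 4*(15)^2 - 5*(15)^1 = (13500) + (-900) + (-75) = 12525; answer 12525

12525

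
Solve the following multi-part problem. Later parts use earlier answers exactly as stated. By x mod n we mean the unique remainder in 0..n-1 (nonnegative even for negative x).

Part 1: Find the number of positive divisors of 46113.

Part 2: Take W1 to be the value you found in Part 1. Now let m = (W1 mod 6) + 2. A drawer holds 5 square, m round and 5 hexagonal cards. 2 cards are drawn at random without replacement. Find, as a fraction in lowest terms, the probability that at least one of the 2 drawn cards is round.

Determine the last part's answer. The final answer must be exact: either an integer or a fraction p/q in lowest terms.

Part 1: 46113 = 3 * 19 * 809; number of divisors = (1+1) * (1+1) * (1+1) = 8; answer 8
Part 2: W1 = 8; m = 4; total draws C(14,2) = 91; complement C(10,2) = 45; favorable 91 - 45 = 46; P = 46/91; answer 46/91

46/91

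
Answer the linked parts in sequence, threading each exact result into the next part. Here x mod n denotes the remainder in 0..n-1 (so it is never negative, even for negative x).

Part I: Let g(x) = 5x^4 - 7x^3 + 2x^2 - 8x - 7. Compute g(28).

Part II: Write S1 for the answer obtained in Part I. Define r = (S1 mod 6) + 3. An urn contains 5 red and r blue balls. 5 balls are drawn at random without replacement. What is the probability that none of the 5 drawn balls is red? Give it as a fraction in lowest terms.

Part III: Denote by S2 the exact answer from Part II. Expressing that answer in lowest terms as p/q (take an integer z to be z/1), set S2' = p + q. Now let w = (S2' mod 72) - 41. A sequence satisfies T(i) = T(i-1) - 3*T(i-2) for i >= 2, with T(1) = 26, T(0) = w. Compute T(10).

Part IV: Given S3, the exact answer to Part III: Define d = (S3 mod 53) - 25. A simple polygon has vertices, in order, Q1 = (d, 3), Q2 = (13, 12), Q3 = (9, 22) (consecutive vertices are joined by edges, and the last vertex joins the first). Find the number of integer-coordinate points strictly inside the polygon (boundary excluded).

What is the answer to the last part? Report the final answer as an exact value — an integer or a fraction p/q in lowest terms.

46

Part I: 5*(28)^4 - 7*(28)^3 + 2*(28)^2 - 8*(28)^1 - 7 = (3073280) + (-153664) + (1568) + (-224) + (-7) = 2920953; answer 2920953
Part II: S1 = 2920953; r = 6; total draws C(11,5) = 462; favorable C(6,5) = 6; P = 1/77; answer 1/77
Part III: S2 = 1/77; threaded value p + q = 78; w = -35; T(2) = 1*(26) - 3*(-35) = 131; iterating: T(2)=131, T(3)=53, T(4)=-340, T(5)=-499, T(6)=521, T(7)=2018, T(8)=455, T(9)=-5599, T(10)=-6964; answer -6964
Part IV: S3 = -6964; d = 7; cross terms: (7*12 - 13*3)=45, (13*22 - 9*12)=178, (9*3 - 7*22)=-127; twice the area = |96| = 96; area = 48; boundary points = 3 + 2 + 1 = 6; strictly interior points = area - boundary/2 + 1 = 46; answer 46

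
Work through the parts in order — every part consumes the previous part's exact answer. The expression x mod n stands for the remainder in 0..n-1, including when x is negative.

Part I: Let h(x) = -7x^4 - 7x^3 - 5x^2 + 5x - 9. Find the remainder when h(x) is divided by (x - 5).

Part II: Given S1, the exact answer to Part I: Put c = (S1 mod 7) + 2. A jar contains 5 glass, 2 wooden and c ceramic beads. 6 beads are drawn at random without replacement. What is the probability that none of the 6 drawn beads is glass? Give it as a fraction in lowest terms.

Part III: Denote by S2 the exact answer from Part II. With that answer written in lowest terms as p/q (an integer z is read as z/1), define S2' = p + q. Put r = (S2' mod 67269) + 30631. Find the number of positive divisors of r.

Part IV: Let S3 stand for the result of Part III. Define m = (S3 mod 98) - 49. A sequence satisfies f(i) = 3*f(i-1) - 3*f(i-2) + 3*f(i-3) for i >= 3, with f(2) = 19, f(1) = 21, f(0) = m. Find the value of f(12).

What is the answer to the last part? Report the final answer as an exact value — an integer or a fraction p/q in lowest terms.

Part I: remainder = value at the root: -7*(5)^4 - 7*(5)^3 - 5*(5)^2 + 5*(5)^1 - 9 = (-4375) + (-875) + (-125) + (25) + (-9) = -5359; answer -5359
Part II: S1 = -5359; c = 5; total draws C(12,6) = 924; favorable C(7,6) = 7; P = 1/132; answer 1/132
Part III: S2 = 1/132; threaded value p + q = 133; r = 30764; 30764 = 2^2 * 7691; number of divisors = (2+1) * (1+1) = 6; answer 6
Part IV: S3 = 6; m = -43; f(3) = 3*(19) - 3*(21) + 3*(-43) = -135; iterating: f(3)=-135, f(4)=-399, f(5)=-735, f(6)=-1413, f(7)=-3231, f(8)=-7659, f(9)=-17523, f(10)=-39285, f(11)=-88263, f(12)=-199503; answer -199503

-199503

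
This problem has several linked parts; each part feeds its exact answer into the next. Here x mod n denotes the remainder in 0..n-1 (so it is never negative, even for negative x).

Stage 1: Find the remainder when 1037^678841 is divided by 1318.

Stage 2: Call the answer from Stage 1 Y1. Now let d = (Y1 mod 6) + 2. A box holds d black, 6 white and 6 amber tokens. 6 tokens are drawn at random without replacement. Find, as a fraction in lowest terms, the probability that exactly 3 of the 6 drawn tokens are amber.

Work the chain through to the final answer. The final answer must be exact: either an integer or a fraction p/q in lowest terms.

1430/6783

Stage 1: squarings mod 1318: 1037^1=1037, 1037^2=1199, 1037^4=981, 1037^8=221, 1037^16=75, 1037^32=353, 1037^64=717, 1037^128=69, 1037^256=807, 1037^512=157, 1037^1024=925, 1037^2048=243, 1037^4096=1057, 1037^8192=903, 1037^16384=885, 1037^32768=333, 1037^65536=177, 1037^131072=1015, 1037^262144=867, 1037^524288=429; 1037^678841 = 1037^1 * 1037^8 * 1037^16 * 1037^32 * 1037^128 * 1037^256 * 1037^512 * 1037^2048 * 1037^4096 * 1037^16384 * 1037^131072 * 1037^524288 = 365 (mod 1318); answer 365
Stage 2: Y1 = 365; d = 7; total draws C(19,6) = 27132; favorable C(6,3)*C(13,3) = 5720; P = 1430/6783; answer 1430/6783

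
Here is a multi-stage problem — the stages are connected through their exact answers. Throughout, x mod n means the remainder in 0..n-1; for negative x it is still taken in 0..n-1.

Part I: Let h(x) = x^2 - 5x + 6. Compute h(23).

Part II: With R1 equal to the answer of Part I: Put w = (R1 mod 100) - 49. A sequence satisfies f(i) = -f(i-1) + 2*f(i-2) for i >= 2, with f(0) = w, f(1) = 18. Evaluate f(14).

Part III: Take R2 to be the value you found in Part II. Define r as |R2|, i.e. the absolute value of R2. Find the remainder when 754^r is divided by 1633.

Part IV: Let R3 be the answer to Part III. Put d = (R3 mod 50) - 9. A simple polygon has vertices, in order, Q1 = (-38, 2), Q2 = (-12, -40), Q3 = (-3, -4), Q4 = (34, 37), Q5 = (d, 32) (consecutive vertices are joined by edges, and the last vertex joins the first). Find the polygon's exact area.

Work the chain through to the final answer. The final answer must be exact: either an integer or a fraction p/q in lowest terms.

2891/2

Part I: 1*(23)^2 - 5*(23)^1 + 6 = (529) + (-115) + (6) = 420; answer 420
Part II: R1 = 420; w = -29; f(2) = -1*(18) + 2*(-29) = -76; iterating: f(2)=-76, f(3)=112, f(4)=-264, f(5)=488, f(6)=-1016, f(7)=1992, f(8)=-4024, f(9)=8008, f(10)=-16056, f(11)=32072, f(12)=-64184, f(13)=128328, f(14)=-256696; answer -256696
Part III: R2 = -256696; r = 256696; squarings mod 1633: 754^1=754, 754^2=232, 754^4=1568, 754^8=959, 754^16=302, 754^32=1389, 754^64=748, 754^128=1018, 754^256=1002, 754^512=1342, 754^1024=1398, 754^2048=1336, 754^4096=27, 754^8192=729, 754^16384=716, 754^32768=1527, 754^65536=1438, 754^131072=466; 754^256696 = 754^8 * 754^16 * 754^32 * 754^128 * 754^512 * 754^2048 * 754^8192 * 754^16384 * 754^32768 * 754^65536 * 754^131072 = 185 (mod 1633); answer 185
Part IV: R3 = 185; d = 26; cross terms: (-38*-40 - -12*2)=1544, (-12*-4 - -3*-40)=-72, (-3*37 - 34*-4)=25, (34*32 - 26*37)=126, (26*2 - -38*32)=1268; twice the area = |2891| = 2891; area = 2891/2; answer 2891/2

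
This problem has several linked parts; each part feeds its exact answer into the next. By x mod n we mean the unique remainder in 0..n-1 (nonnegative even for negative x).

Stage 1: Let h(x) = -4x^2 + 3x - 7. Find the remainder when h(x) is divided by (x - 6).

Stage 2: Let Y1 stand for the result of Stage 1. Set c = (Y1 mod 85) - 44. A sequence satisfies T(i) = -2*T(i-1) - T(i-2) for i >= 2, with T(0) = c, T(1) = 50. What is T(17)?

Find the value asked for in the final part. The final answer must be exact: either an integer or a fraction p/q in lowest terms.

Stage 1: remainder = value at the root: -4*(6)^2 + 3*(6)^1 - 7 = (-144) + (18) + (-7) = -133; answer -133
Stage 2: Y1 = -133; c = -7; T(2) = -2*(50) - 1*(-7) = -93; iterating: T(2)=-93, T(3)=136, T(4)=-179, T(5)=222, T(6)=-265, T(7)=308, T(8)=-351, T(9)=394, T(10)=-437, T(11)=480, T(12)=-523, T(13)=566, T(14)=-609, T(15)=652, T(16)=-695, T(17)=738; answer 738

738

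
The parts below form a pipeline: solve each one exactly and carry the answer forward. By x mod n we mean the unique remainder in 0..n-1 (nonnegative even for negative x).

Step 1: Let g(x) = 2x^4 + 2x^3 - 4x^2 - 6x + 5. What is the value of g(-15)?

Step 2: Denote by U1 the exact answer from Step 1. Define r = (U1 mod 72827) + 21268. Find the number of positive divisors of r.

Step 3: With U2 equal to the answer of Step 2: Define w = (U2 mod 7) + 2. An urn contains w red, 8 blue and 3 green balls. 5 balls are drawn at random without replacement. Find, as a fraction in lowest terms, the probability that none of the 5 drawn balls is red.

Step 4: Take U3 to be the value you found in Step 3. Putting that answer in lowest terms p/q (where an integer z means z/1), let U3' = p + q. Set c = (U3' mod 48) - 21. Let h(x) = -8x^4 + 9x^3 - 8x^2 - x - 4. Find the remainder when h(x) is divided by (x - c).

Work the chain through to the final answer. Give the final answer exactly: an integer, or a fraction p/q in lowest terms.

Step 1: 2*(-15)^4 + 2*(-15)^3 - 4*(-15)^2 - 6*(-15)^1 + 5 = (101250) + (-6750) + (-900) + (90) + (5) = 93695; answer 93695
Step 2: U1 = 93695; r = 42136; 42136 = 2^3 * 23 * 229; number of divisors = (3+1) * (1+1) * (1+1) = 16; answer 16
Step 3: U2 = 16; w = 4; total draws C(15,5) = 3003; favorable C(11,5) = 462; P = 2/13; answer 2/13
Step 4: U3 = 2/13; threaded value p + q = 15; c = -6; remainder = value at the root: -8*(-6)^4 + 9*(-6)^3 - 8*(-6)^2 - 1*(-6)^1 - 4 = (-10368) + (-1944) + (-288) + (6) + (-4) = -12598; answer -12598

-12598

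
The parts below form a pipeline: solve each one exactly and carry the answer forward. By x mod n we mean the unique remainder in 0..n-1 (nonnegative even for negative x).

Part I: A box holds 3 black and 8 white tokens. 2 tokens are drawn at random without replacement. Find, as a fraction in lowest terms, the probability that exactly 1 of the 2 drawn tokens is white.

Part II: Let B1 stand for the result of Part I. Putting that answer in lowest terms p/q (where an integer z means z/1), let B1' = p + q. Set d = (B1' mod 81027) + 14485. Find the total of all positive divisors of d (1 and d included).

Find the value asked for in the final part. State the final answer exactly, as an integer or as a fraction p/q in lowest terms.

Part I: total draws C(11,2) = 55; favorable C(8,1)*C(3,1) = 24; P = 24/55; answer 24/55
Part II: B1 = 24/55; threaded value p + q = 79; d = 14564; 14564 = 2^2 * 11 * 331; sigma = (1 + 2 + 4) * (1 + 11) * (1 + 331) = 7 * 12 * 332 = 27888; answer 27888

27888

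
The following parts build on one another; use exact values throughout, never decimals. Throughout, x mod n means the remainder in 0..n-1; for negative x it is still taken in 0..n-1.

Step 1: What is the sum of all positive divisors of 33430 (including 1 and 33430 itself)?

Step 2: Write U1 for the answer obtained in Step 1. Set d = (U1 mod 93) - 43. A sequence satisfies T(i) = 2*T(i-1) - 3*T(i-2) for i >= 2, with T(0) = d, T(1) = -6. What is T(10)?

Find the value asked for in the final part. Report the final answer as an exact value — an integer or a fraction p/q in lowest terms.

Step 1: 33430 = 2 * 5 * 3343; sigma = (1 + 2) * (1 + 5) * (1 + 3343) = 3 * 6 * 3344 = 60192; answer 60192
Step 2: U1 = 60192; d = -22; T(2) = 2*(-6) - 3*(-22) = 54; iterating: T(2)=54, T(3)=126, T(4)=90, T(5)=-198, T(6)=-666, T(7)=-738, T(8)=522, T(9)=3258, T(10)=4950; answer 4950

4950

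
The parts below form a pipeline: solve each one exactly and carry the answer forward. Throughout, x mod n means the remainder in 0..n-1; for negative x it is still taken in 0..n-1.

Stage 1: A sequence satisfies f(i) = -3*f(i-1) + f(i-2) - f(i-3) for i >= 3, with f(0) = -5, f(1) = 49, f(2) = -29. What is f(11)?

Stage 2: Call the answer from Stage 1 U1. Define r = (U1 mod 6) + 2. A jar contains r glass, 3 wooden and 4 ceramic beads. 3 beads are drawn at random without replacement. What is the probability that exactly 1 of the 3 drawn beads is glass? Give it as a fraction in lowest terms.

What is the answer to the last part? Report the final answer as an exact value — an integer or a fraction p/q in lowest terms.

21/40

Stage 1: f(3) = -3*(-29) + 1*(49) - 1*(-5) = 141; iterating: f(3)=141, f(4)=-501, f(5)=1673, f(6)=-5661, f(7)=19157, f(8)=-64805, f(9)=219233, f(10)=-741661, f(11)=2509021; answer 2509021
Stage 2: U1 = 2509021; r = 3; total draws C(10,3) = 120; favorable C(3,1)*C(7,2) = 63; P = 21/40; answer 21/40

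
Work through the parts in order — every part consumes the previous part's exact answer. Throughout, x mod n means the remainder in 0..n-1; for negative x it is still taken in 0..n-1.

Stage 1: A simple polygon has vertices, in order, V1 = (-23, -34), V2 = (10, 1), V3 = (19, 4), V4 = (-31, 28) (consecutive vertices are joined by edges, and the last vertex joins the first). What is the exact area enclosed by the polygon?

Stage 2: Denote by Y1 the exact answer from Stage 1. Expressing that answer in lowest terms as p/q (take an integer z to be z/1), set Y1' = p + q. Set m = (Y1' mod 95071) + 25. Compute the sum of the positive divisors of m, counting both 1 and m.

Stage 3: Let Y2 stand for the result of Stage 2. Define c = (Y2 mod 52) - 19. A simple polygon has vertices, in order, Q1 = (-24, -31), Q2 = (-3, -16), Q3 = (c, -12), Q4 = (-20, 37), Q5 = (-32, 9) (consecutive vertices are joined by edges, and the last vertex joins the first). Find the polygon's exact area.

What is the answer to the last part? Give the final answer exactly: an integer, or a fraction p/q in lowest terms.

Stage 1: cross terms: (-23*1 - 10*-34)=317, (10*4 - 19*1)=21, (19*28 - -31*4)=656, (-31*-34 - -23*28)=1698; twice the area = |2692| = 2692; area = 1346; answer 1346
Stage 2: Y1 = 1346; threaded value p + q = 1347; m = 1372; 1372 = 2^2 * 7^3; sigma = (1 + 2 + 4) * (1 + 7 + 49 + 343) = 7 * 400 = 2800; answer 2800
Stage 3: Y2 = 2800; c = 25; cross terms: (-24*-16 - -3*-31)=291, (-3*-12 - 25*-16)=436, (25*37 - -20*-12)=685, (-20*9 - -32*37)=1004, (-32*-31 - -24*9)=1208; twice the area = |3624| = 3624; area = 1812; answer 1812

1812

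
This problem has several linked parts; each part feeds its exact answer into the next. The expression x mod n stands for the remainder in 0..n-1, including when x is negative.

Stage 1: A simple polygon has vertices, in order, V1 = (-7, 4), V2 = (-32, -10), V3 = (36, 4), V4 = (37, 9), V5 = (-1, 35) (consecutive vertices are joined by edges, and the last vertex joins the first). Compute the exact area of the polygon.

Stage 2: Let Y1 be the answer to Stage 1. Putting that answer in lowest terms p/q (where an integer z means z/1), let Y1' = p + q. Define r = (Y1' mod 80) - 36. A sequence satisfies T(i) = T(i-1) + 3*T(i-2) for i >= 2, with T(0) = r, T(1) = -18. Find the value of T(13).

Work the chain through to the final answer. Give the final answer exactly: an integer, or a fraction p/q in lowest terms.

Stage 1: cross terms: (-7*-10 - -32*4)=198, (-32*4 - 36*-10)=232, (36*9 - 37*4)=176, (37*35 - -1*9)=1304, (-1*4 - -7*35)=241; twice the area = |2151| = 2151; area = 2151/2; answer 2151/2
Stage 2: Y1 = 2151/2; threaded value p + q = 2153; r = 37; T(2) = 1*(-18) + 3*(37) = 93; iterating: T(2)=93, T(3)=39, T(4)=318, T(5)=435, T(6)=1389, T(7)=2694, T(8)=6861, T(9)=14943, T(10)=35526, T(11)=80355, T(12)=186933, T(13)=427998; answer 427998

427998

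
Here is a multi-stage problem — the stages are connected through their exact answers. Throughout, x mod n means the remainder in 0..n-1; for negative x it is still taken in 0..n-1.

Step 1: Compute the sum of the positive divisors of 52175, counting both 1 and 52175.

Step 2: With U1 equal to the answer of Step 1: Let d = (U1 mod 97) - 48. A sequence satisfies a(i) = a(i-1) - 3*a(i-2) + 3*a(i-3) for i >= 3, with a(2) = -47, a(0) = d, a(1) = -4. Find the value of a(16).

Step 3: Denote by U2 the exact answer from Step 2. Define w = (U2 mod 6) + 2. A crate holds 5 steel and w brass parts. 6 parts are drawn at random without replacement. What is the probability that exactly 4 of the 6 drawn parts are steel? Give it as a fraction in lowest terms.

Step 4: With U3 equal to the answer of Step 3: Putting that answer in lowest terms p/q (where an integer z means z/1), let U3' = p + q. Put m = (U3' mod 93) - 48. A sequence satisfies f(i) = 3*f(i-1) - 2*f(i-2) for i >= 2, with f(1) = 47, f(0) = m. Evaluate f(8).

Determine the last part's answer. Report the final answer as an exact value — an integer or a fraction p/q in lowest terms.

Step 1: 52175 = 5^2 * 2087; sigma = (1 + 5 + 25) * (1 + 2087) = 31 * 2088 = 64728; answer 64728
Step 2: U1 = 64728; d = -19; a(3) = 1*(-47) - 3*(-4) + 3*(-19) = -92; iterating: a(3)=-92, a(4)=37, a(5)=172, a(6)=-215, a(7)=-620, a(8)=541, a(9)=1756, a(10)=-1727, a(11)=-5372, a(12)=5077, a(13)=16012, a(14)=-15335, a(15)=-48140, a(16)=45901; answer 45901
Step 3: U2 = 45901; w = 3; total draws C(8,6) = 28; favorable C(5,4)*C(3,2) = 15; P = 15/28; answer 15/28
Step 4: U3 = 15/28; threaded value p + q = 43; m = -5; f(2) = 3*(47) - 2*(-5) = 151; iterating: f(2)=151, f(3)=359, f(4)=775, f(5)=1607, f(6)=3271, f(7)=6599, f(8)=13255; answer 13255

13255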